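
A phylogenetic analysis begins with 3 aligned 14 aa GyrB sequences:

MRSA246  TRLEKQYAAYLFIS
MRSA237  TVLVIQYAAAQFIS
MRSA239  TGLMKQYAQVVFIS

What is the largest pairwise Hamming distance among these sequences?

Pairwise Hamming distances:
  MRSA246 vs MRSA237: 5
  MRSA246 vs MRSA239: 5
  MRSA237 vs MRSA239: 6
The largest is 6, between MRSA237 and MRSA239.

6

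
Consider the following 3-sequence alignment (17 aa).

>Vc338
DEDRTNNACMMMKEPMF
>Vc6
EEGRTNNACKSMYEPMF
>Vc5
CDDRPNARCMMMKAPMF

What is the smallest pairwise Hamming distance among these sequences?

Pairwise Hamming distances:
  Vc338 vs Vc6: 5
  Vc338 vs Vc5: 6
  Vc6 vs Vc5: 10
The smallest is 5, between Vc338 and Vc6.

5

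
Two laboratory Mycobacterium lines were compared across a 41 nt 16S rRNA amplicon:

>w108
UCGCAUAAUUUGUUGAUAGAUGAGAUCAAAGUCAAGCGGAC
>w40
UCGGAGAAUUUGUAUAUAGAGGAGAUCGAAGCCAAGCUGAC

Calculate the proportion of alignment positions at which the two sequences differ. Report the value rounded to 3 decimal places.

The sequences differ at positions 4 (C/G), 6 (U/G), 14 (U/A), 15 (G/U), 21 (U/G), 28 (A/G), 32 (U/C), 38 (G/U).
There are 8 differences over 41 sites, so p = 8/41 = 0.195.

0.195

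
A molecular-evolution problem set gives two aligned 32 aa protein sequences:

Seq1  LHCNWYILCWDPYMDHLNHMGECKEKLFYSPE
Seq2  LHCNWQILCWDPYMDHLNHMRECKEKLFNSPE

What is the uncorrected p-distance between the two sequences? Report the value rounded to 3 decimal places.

Differing sites — 6:Y/Q; 21:G/R; 29:Y/N.
There are 3 differences over 32 sites, so p = 3/32 = 0.094.

0.094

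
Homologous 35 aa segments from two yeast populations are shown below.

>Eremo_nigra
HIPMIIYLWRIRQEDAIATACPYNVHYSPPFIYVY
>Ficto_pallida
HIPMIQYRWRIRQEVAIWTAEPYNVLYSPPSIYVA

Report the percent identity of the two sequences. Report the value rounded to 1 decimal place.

Differing sites — 6:I/Q; 8:L/R; 15:D/V; 18:A/W; 21:C/E; 26:H/L; 31:F/S; 35:Y/A.
27 of the 35 sites match, so the percent identity is 27/35 × 100 = 77.1%.

77.1%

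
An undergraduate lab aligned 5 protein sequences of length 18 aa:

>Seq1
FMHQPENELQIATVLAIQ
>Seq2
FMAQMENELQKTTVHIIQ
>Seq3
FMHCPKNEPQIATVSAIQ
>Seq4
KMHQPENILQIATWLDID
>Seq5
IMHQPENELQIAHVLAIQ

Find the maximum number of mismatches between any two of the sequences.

Pairwise Hamming distances:
  Seq1 vs Seq2: 6
  Seq1 vs Seq3: 4
  Seq1 vs Seq4: 5
  Seq1 vs Seq5: 2
  Seq2 vs Seq3: 9
  Seq2 vs Seq4: 10
  Seq2 vs Seq5: 8
  Seq3 vs Seq4: 9
  Seq3 vs Seq5: 6
  Seq4 vs Seq5: 6
The largest is 10, between Seq2 and Seq4.

10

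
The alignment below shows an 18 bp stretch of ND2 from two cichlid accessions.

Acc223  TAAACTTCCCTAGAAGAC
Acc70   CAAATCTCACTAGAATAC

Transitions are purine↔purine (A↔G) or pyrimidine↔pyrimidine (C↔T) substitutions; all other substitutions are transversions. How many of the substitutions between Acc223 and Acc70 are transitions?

The sequences differ at positions 1 (T/C, transition), 5 (C/T, transition), 6 (T/C, transition), 9 (C/A, transversion), 16 (G/T, transversion).
Of the 5 differences, 3 transitions and 2 transversions, so the answer is 3.

3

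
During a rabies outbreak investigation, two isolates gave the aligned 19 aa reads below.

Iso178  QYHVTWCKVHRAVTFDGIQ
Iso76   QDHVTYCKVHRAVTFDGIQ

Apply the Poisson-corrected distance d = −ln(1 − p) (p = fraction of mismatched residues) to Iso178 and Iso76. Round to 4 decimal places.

0.1112

The sequences differ at positions 2 (Y/D), 6 (W/Y).
p = 2/19 = 0.105263.
d = −ln(1 − 0.105263) = −ln(0.894737) = 0.1112.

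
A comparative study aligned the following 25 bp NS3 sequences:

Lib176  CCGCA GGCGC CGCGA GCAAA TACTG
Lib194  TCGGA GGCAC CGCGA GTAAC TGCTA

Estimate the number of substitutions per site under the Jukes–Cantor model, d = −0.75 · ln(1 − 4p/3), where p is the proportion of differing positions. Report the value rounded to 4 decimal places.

Differing sites — 1:C/T; 4:C/G; 9:G/A; 17:C/T; 20:A/C; 22:A/G; 25:G/A.
p = 7/25 = 0.280000.
d = −0.75 · ln(1 − (4/3)·0.280000) = −0.75 · ln(0.626667) = −0.75 · (-0.467340) = 0.3505.

0.3505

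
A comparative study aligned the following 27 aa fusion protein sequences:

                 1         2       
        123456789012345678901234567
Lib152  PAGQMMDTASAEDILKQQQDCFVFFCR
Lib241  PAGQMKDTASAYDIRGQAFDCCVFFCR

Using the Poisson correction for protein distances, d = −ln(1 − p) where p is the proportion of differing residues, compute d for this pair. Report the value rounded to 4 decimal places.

The sequences differ at positions 6 (M/K), 12 (E/Y), 15 (L/R), 16 (K/G), 18 (Q/A), 19 (Q/F), 22 (F/C).
p = 7/27 = 0.259259.
d = −ln(1 − 0.259259) = −ln(0.740741) = 0.3001.

0.3001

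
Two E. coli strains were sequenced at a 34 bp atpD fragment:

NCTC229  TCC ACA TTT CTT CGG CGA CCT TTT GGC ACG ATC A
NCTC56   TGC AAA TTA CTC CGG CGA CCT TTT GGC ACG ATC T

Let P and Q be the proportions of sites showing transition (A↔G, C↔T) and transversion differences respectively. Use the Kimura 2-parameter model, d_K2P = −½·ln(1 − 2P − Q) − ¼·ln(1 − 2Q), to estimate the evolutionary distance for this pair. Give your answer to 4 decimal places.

0.1641

The sequences differ at positions 2 (C/G, transversion), 5 (C/A, transversion), 9 (T/A, transversion), 12 (T/C, transition), 34 (A/T, transversion).
Of the 5 differences, 1 transition and 4 transversions over 34 sites: P = 1/34 = 0.029412, Q = 4/34 = 0.117647.
d = −0.5·ln(0.823529) − 0.25·ln(0.764706) = −0.5·(-0.194157) − 0.25·(-0.268264) = 0.1641.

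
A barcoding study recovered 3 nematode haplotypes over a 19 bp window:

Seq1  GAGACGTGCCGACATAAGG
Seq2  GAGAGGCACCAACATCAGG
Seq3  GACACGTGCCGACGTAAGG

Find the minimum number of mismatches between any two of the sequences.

2

Pairwise Hamming distances:
  Seq1 vs Seq2: 5
  Seq1 vs Seq3: 2
  Seq2 vs Seq3: 7
The smallest is 2, between Seq1 and Seq3.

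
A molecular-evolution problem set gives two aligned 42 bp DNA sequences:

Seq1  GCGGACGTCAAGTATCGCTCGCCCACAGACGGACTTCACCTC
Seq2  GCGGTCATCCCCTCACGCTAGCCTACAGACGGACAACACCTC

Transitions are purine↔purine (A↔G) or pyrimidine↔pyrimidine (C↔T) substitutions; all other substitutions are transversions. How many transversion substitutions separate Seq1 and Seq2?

The sequences differ at positions 5 (A/T, transversion), 7 (G/A, transition), 10 (A/C, transversion), 11 (A/C, transversion), 12 (G/C, transversion), 14 (A/C, transversion), 15 (T/A, transversion), 20 (C/A, transversion), 24 (C/T, transition), 35 (T/A, transversion), 36 (T/A, transversion).
Of the 11 differences, 2 transitions and 9 transversions, so the answer is 9.

9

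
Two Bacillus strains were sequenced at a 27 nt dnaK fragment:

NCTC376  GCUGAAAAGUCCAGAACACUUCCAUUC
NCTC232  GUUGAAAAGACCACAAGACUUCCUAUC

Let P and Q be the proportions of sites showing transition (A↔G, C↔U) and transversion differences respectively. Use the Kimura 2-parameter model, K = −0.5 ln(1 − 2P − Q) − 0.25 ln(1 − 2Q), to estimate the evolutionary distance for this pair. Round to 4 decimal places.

0.2657

Mismatches occur at site 2 (C/U, transition), site 10 (U/A, transversion), site 14 (G/C, transversion), site 17 (C/G, transversion), site 24 (A/U, transversion), site 25 (U/A, transversion).
Of the 6 differences, 1 transition and 5 transversions over 27 sites: P = 1/27 = 0.037037, Q = 5/27 = 0.185185.
d = −0.5·ln(0.740741) − 0.25·ln(0.629630) = −0.5·(-0.300104) − 0.25·(-0.462623) = 0.2657.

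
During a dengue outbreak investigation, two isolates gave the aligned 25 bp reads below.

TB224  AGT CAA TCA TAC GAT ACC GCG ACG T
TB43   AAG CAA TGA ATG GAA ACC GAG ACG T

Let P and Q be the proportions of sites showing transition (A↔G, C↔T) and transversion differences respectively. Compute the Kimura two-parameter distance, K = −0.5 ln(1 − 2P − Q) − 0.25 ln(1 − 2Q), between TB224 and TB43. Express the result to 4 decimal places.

The sequences differ at positions 2 (G/A, transition), 3 (T/G, transversion), 8 (C/G, transversion), 10 (T/A, transversion), 11 (A/T, transversion), 12 (C/G, transversion), 15 (T/A, transversion), 20 (C/A, transversion).
Of the 8 differences, 1 transition and 7 transversions over 25 sites: P = 1/25 = 0.040000, Q = 7/25 = 0.280000.
d = −0.5·ln(0.640000) − 0.25·ln(0.440000) = −0.5·(-0.446287) − 0.25·(-0.820981) = 0.4284.

0.4284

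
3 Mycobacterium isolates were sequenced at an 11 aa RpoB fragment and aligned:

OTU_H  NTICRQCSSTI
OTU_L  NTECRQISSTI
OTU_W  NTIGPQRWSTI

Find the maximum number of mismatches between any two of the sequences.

Pairwise Hamming distances:
  OTU_H vs OTU_L: 2
  OTU_H vs OTU_W: 4
  OTU_L vs OTU_W: 5
The largest is 5, between OTU_L and OTU_W.

5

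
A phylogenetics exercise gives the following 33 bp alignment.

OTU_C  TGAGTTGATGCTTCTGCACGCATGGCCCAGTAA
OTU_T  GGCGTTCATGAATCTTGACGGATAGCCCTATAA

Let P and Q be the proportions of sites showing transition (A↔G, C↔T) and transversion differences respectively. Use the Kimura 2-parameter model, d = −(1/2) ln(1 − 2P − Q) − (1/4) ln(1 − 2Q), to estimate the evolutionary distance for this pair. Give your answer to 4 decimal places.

Mismatches occur at site 1 (T/G, transversion), site 3 (A/C, transversion), site 7 (G/C, transversion), site 11 (C/A, transversion), site 12 (T/A, transversion), site 16 (G/T, transversion), site 17 (C/G, transversion), site 21 (C/G, transversion), site 24 (G/A, transition), site 29 (A/T, transversion), site 30 (G/A, transition).
Of the 11 differences, 2 transitions and 9 transversions over 33 sites: P = 2/33 = 0.060606, Q = 9/33 = 0.272727.
d = −0.5·ln(0.606061) − 0.25·ln(0.454546) = −0.5·(-0.500775) − 0.25·(-0.788456) = 0.4475.

0.4475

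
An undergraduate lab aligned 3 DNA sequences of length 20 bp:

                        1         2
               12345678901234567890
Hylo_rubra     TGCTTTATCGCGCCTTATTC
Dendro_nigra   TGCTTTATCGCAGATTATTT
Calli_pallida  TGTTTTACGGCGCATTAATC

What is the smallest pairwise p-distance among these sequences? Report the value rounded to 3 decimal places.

Pairwise Hamming distances:
  Hylo_rubra vs Dendro_nigra: 4
  Hylo_rubra vs Calli_pallida: 5
  Dendro_nigra vs Calli_pallida: 7
The smallest is 4 mismatches, between Hylo_rubra and Dendro_nigra; p = 4/20 = 0.200.

0.200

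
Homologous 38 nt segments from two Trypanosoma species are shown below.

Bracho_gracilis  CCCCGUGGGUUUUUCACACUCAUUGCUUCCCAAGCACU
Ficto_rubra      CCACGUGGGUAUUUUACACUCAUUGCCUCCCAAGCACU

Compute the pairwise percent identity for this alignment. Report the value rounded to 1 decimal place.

The sequences differ at positions 3 (C/A), 11 (U/A), 15 (C/U), 27 (U/C).
34 of the 38 sites match, so the percent identity is 34/38 × 100 = 89.5%.

89.5%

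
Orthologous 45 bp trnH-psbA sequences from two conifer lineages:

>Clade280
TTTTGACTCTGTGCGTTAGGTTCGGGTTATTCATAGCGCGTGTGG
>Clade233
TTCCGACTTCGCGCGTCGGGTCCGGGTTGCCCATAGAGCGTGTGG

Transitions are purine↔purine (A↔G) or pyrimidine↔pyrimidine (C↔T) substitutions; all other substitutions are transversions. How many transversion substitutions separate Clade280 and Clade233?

1

Mismatches occur at site 3 (T↔C, transition), site 4 (T↔C, transition), site 9 (C↔T, transition), site 10 (T↔C, transition), site 12 (T↔C, transition), site 17 (T↔C, transition), site 18 (A↔G, transition), site 22 (T↔C, transition), site 29 (A↔G, transition), site 30 (T↔C, transition), site 31 (T↔C, transition), site 37 (C↔A, transversion).
Of the 12 differences, 11 transitions and 1 transversion, so the answer is 1.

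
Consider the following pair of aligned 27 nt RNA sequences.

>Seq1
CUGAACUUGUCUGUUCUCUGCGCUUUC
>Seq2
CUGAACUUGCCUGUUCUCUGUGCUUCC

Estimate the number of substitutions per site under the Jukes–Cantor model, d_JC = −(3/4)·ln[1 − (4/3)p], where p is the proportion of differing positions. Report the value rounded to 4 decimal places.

0.1203

Mismatches occur at site 10 (U/C), site 21 (C/U), site 26 (U/C).
p = 3/27 = 0.111111.
d = −0.75 · ln(1 − (4/3)·0.111111) = −0.75 · ln(0.851852) = −0.75 · (-0.160342) = 0.1203.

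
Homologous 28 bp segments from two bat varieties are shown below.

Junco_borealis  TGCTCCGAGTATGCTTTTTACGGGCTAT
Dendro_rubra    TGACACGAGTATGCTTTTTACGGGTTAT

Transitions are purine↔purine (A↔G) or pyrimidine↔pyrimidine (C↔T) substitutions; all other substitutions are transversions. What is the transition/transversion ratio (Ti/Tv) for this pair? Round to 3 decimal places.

1.000

The sequences differ at positions 3 (C/A, transversion), 4 (T/C, transition), 5 (C/A, transversion), 25 (C/T, transition).
Of the 4 differences, 2 transitions and 2 transversions, so Ti/Tv = 2/2 = 1.000.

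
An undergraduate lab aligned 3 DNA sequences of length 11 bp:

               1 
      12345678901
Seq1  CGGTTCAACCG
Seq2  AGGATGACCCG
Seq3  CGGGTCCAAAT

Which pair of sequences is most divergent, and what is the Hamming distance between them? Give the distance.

8

Pairwise Hamming distances:
  Seq1 vs Seq2: 4
  Seq1 vs Seq3: 5
  Seq2 vs Seq3: 8
The largest is 8, between Seq2 and Seq3.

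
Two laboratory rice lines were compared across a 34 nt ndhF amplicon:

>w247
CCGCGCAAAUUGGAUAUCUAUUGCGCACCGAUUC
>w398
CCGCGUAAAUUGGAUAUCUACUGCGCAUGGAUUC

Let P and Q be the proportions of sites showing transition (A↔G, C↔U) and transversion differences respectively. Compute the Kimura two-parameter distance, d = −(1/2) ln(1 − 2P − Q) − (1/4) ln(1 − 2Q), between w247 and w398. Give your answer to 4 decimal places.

Mismatches occur at site 6 (C→U, transition), site 21 (U→C, transition), site 28 (C→U, transition), site 29 (C→G, transversion).
Of the 4 differences, 3 transitions and 1 transversion over 34 sites: P = 3/34 = 0.088235, Q = 1/34 = 0.029412.
d = −0.5·ln(0.794118) − 0.25·ln(0.941176) = −0.5·(-0.230523) − 0.25·(-0.060625) = 0.1304.

0.1304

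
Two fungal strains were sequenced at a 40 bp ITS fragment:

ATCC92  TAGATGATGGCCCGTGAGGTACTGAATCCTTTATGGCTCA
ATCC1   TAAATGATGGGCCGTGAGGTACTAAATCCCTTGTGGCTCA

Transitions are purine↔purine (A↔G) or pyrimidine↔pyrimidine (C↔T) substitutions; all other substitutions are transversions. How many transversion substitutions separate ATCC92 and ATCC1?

1

Differing sites — 3:G/A (Ti); 11:C/G (Tv); 24:G/A (Ti); 30:T/C (Ti); 33:A/G (Ti).
Of the 5 differences, 4 transitions and 1 transversion, so the answer is 1.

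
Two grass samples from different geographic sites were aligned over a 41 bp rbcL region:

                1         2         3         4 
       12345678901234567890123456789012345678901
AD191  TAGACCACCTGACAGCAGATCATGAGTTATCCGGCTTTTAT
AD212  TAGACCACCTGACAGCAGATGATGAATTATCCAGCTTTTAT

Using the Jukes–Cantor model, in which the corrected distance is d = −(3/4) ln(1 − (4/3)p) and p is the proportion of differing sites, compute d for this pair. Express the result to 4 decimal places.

The sequences differ at positions 21 (C/G), 26 (G/A), 33 (G/A).
p = 3/41 = 0.073171.
d = −0.75 · ln(1 − (4/3)·0.073171) = −0.75 · ln(0.902439) = −0.75 · (-0.102654) = 0.0770.

0.0770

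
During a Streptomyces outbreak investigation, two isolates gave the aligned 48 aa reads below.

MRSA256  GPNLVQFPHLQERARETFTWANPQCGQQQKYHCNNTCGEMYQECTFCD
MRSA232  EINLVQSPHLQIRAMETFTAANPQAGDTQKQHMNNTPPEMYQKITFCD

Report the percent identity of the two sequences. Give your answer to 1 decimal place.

68.8%

Differing sites — 1:G/E; 2:P/I; 7:F/S; 12:E/I; 15:R/M; 20:W/A; 25:C/A; 27:Q/D; 28:Q/T; 31:Y/Q; 33:C/M; 37:C/P; 38:G/P; 43:E/K; 44:C/I.
33 of the 48 sites match, so the percent identity is 33/48 × 100 = 68.8%.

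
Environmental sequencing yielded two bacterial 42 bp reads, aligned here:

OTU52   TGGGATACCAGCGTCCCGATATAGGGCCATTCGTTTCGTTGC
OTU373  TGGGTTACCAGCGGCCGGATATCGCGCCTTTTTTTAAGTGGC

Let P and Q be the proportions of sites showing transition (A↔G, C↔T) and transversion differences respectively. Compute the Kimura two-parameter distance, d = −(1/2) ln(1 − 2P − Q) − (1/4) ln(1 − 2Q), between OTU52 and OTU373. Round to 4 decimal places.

0.3299

The sequences differ at positions 5 (A/T, transversion), 14 (T/G, transversion), 17 (C/G, transversion), 23 (A/C, transversion), 25 (G/C, transversion), 29 (A/T, transversion), 32 (C/T, transition), 33 (G/T, transversion), 36 (T/A, transversion), 37 (C/A, transversion), 40 (T/G, transversion).
Of the 11 differences, 1 transition and 10 transversions over 42 sites: P = 1/42 = 0.023810, Q = 10/42 = 0.238095.
d = −0.5·ln(0.714285) − 0.25·ln(0.523810) = −0.5·(-0.336473) − 0.25·(-0.646626) = 0.3299.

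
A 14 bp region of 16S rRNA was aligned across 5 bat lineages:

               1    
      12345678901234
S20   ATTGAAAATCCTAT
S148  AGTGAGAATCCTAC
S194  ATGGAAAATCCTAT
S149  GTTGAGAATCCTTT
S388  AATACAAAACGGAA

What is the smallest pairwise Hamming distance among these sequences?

1

Pairwise Hamming distances:
  S20 vs S148: 3
  S20 vs S194: 1
  S20 vs S149: 3
  S20 vs S388: 7
  S148 vs S194: 4
  S148 vs S149: 4
  S148 vs S388: 8
  S194 vs S149: 4
  S194 vs S388: 8
  S149 vs S388: 10
The smallest is 1, between S20 and S194.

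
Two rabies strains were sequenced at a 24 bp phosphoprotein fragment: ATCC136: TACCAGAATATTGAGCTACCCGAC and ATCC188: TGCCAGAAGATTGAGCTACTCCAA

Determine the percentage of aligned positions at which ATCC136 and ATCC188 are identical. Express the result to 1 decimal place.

79.2%

The sequences differ at positions 2 (A/G), 9 (T/G), 20 (C/T), 22 (G/C), 24 (C/A).
19 of the 24 sites match, so the percent identity is 19/24 × 100 = 79.2%.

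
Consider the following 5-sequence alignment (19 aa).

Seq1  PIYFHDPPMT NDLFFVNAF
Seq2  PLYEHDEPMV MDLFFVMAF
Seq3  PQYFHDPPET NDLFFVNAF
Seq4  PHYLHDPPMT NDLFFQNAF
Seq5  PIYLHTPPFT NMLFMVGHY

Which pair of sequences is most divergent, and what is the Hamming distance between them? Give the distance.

12

Pairwise Hamming distances:
  Seq1 vs Seq2: 6
  Seq1 vs Seq3: 2
  Seq1 vs Seq4: 3
  Seq1 vs Seq5: 8
  Seq2 vs Seq3: 7
  Seq2 vs Seq4: 7
  Seq2 vs Seq5: 12
  Seq3 vs Seq4: 4
  Seq3 vs Seq5: 9
  Seq4 vs Seq5: 9
The largest is 12, between Seq2 and Seq5.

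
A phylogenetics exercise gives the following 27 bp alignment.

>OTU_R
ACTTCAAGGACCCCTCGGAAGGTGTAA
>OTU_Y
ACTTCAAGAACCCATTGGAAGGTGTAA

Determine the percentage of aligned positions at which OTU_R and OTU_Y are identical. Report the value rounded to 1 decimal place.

88.9%

Mismatches occur at site 9 (G↔A), site 14 (C↔A), site 16 (C↔T).
24 of the 27 sites match, so the percent identity is 24/27 × 100 = 88.9%.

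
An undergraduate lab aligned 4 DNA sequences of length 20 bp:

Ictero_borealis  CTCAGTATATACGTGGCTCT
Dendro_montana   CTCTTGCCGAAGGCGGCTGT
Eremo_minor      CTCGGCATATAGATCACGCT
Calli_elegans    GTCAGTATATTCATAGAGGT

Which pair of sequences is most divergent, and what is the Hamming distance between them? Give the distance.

15

Pairwise Hamming distances:
  Ictero_borealis vs Dendro_montana: 10
  Ictero_borealis vs Eremo_minor: 7
  Ictero_borealis vs Calli_elegans: 7
  Dendro_montana vs Eremo_minor: 13
  Dendro_montana vs Calli_elegans: 15
  Eremo_minor vs Calli_elegans: 9
The largest is 15, between Dendro_montana and Calli_elegans.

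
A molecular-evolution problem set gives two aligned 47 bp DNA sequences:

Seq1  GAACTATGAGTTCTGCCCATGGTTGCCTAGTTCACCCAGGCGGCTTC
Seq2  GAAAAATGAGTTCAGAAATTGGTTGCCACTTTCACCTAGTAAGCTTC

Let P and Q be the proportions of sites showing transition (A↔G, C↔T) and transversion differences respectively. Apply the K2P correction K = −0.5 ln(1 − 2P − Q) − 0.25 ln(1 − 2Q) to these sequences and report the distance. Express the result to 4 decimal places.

The sequences differ at positions 4 (C/A, transversion), 5 (T/A, transversion), 14 (T/A, transversion), 16 (C/A, transversion), 17 (C/A, transversion), 18 (C/A, transversion), 19 (A/T, transversion), 28 (T/A, transversion), 29 (A/C, transversion), 30 (G/T, transversion), 37 (C/T, transition), 40 (G/T, transversion), 41 (C/A, transversion), 42 (G/A, transition).
Of the 14 differences, 2 transitions and 12 transversions over 47 sites: P = 2/47 = 0.042553, Q = 12/47 = 0.255319.
d = −0.5·ln(0.659575) − 0.25·ln(0.489362) = −0.5·(-0.416160) − 0.25·(-0.714653) = 0.3867.

0.3867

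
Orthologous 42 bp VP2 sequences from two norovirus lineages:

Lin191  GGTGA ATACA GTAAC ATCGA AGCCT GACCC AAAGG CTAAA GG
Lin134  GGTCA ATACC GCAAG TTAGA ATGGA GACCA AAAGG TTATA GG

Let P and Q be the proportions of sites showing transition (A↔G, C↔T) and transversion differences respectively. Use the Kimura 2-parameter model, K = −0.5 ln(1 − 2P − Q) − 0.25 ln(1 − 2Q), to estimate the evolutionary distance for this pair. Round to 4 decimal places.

The sequences differ at positions 4 (G/C, transversion), 10 (A/C, transversion), 12 (T/C, transition), 15 (C/G, transversion), 16 (A/T, transversion), 18 (C/A, transversion), 22 (G/T, transversion), 23 (C/G, transversion), 24 (C/G, transversion), 25 (T/A, transversion), 30 (C/A, transversion), 36 (C/T, transition), 39 (A/T, transversion).
Of the 13 differences, 2 transitions and 11 transversions over 42 sites: P = 2/42 = 0.047619, Q = 11/42 = 0.261905.
d = −0.5·ln(0.642857) − 0.25·ln(0.476190) = −0.5·(-0.441833) − 0.25·(-0.741938) = 0.4064.

0.4064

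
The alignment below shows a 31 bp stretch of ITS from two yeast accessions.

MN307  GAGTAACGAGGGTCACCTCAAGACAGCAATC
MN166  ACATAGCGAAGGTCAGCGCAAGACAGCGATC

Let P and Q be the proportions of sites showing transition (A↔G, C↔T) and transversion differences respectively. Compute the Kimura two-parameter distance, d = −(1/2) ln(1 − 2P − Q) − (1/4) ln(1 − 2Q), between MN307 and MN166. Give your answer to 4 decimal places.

Mismatches occur at site 1 (G→A, transition), site 2 (A→C, transversion), site 3 (G→A, transition), site 6 (A→G, transition), site 10 (G→A, transition), site 16 (C→G, transversion), site 18 (T→G, transversion), site 28 (A→G, transition).
Of the 8 differences, 5 transitions and 3 transversions over 31 sites: P = 5/31 = 0.161290, Q = 3/31 = 0.096774.
d = −0.5·ln(0.580646) − 0.25·ln(0.806452) = −0.5·(-0.543614) − 0.25·(-0.215111) = 0.3256.

0.3256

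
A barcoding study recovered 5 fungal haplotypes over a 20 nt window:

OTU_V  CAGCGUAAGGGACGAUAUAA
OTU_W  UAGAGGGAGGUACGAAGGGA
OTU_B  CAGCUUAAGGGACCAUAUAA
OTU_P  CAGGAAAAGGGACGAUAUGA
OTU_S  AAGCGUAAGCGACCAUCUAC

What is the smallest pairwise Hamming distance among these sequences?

Pairwise Hamming distances:
  OTU_V vs OTU_W: 9
  OTU_V vs OTU_B: 2
  OTU_V vs OTU_P: 4
  OTU_V vs OTU_S: 5
  OTU_W vs OTU_B: 11
  OTU_W vs OTU_P: 9
  OTU_W vs OTU_S: 12
  OTU_B vs OTU_P: 5
  OTU_B vs OTU_S: 5
  OTU_P vs OTU_S: 9
The smallest is 2, between OTU_V and OTU_B.

2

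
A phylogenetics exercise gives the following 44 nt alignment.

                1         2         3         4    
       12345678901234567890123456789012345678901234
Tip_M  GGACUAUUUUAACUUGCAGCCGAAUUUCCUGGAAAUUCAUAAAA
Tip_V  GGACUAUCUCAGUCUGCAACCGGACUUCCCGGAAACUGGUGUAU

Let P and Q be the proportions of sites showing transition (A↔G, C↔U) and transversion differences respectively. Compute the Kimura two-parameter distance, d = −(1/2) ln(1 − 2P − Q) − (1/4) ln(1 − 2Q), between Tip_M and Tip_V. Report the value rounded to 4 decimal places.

Differing sites — 8:U/C (Ti); 10:U/C (Ti); 12:A/G (Ti); 13:C/U (Ti); 14:U/C (Ti); 19:G/A (Ti); 23:A/G (Ti); 25:U/C (Ti); 30:U/C (Ti); 36:U/C (Ti); 38:C/G (Tv); 39:A/G (Ti); 41:A/G (Ti); 42:A/U (Tv); 44:A/U (Tv).
Of the 15 differences, 12 transitions and 3 transversions over 44 sites: P = 12/44 = 0.272727, Q = 3/44 = 0.068182.
d = −0.5·ln(0.386364) − 0.25·ln(0.863636) = −0.5·(-0.950975) − 0.25·(-0.146604) = 0.5121.

0.5121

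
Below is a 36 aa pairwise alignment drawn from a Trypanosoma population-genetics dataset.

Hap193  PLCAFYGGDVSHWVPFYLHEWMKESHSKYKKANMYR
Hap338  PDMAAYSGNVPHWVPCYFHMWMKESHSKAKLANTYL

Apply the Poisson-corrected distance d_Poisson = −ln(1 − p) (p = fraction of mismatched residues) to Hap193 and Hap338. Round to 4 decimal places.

Mismatches occur at site 2 (L→D), site 3 (C→M), site 5 (F→A), site 7 (G→S), site 9 (D→N), site 11 (S→P), site 16 (F→C), site 18 (L→F), site 20 (E→M), site 29 (Y→A), site 31 (K→L), site 34 (M→T), site 36 (R→L).
p = 13/36 = 0.361111.
d = −ln(1 − 0.361111) = −ln(0.638889) = 0.4480.

0.4480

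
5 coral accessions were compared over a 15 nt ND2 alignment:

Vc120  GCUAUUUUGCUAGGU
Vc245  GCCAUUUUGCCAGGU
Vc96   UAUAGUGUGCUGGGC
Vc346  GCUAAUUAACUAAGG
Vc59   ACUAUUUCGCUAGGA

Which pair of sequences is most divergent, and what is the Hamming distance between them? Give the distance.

9

Pairwise Hamming distances:
  Vc120 vs Vc245: 2
  Vc120 vs Vc96: 6
  Vc120 vs Vc346: 5
  Vc120 vs Vc59: 3
  Vc245 vs Vc96: 8
  Vc245 vs Vc346: 7
  Vc245 vs Vc59: 5
  Vc96 vs Vc346: 9
  Vc96 vs Vc59: 7
  Vc346 vs Vc59: 6
The largest is 9, between Vc96 and Vc346.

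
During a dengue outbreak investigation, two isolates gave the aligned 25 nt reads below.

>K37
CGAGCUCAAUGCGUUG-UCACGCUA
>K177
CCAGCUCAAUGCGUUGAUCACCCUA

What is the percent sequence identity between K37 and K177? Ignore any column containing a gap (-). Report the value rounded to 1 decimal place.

Excluding the 1 gap column leaves 24 comparable sites.
The sequences differ at positions 2 (G/C), 22 (G/C).
22 of the 24 comparable sites match, so the percent identity is 22/24 × 100 = 91.7%.

91.7%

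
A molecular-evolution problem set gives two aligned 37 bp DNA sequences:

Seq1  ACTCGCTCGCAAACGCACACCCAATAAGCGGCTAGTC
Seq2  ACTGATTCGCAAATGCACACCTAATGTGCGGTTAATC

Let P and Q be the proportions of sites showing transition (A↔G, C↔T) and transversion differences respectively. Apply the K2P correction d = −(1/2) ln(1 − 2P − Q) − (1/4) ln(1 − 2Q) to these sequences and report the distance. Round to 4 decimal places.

Differing sites — 4:C/G (Tv); 5:G/A (Ti); 6:C/T (Ti); 14:C/T (Ti); 22:C/T (Ti); 26:A/G (Ti); 27:A/T (Tv); 32:C/T (Ti); 35:G/A (Ti).
Of the 9 differences, 7 transitions and 2 transversions over 37 sites: P = 7/37 = 0.189189, Q = 2/37 = 0.054054.
d = −0.5·ln(0.567568) − 0.25·ln(0.891892) = −0.5·(-0.566395) − 0.25·(-0.114410) = 0.3118.

0.3118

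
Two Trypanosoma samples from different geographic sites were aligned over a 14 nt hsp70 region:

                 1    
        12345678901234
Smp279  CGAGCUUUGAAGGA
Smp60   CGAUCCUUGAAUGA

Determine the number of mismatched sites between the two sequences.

Differing sites — 4:G/U; 6:U/C; 12:G/U.
That gives 3 mismatches out of 14 aligned sites, so the Hamming distance is 3.

3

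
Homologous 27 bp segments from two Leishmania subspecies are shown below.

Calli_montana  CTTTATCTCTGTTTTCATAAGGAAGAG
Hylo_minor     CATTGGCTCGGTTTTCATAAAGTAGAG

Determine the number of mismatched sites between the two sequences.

The sequences differ at positions 2 (T/A), 5 (A/G), 6 (T/G), 10 (T/G), 21 (G/A), 23 (A/T).
That gives 6 mismatches out of 27 aligned sites, so the Hamming distance is 6.

6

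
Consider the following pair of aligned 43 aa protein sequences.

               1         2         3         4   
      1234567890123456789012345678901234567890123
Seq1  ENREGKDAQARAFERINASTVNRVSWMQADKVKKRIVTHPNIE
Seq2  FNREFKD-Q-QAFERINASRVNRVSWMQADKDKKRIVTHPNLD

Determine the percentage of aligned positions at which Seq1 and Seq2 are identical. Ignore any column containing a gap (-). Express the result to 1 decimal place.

82.9%

Excluding the 2 gap columns leaves 41 comparable sites.
Differing sites — 1:E/F; 5:G/F; 11:R/Q; 20:T/R; 32:V/D; 42:I/L; 43:E/D.
34 of the 41 comparable sites match, so the percent identity is 34/41 × 100 = 82.9%.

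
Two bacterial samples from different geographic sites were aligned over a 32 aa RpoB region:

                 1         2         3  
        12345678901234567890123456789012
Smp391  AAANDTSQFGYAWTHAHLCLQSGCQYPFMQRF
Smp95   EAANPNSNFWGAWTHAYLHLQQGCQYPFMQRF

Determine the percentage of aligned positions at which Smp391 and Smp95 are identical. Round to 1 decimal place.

The sequences differ at positions 1 (A/E), 5 (D/P), 6 (T/N), 8 (Q/N), 10 (G/W), 11 (Y/G), 17 (H/Y), 19 (C/H), 22 (S/Q).
23 of the 32 sites match, so the percent identity is 23/32 × 100 = 71.9%.

71.9%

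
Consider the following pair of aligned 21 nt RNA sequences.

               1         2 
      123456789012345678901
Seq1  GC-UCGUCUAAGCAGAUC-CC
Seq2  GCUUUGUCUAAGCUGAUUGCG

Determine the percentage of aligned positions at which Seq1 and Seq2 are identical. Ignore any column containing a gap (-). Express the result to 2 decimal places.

Excluding the 2 gap columns leaves 19 comparable sites.
Differing sites — 5:C/U; 14:A/U; 18:C/U; 21:C/G.
15 of the 19 comparable sites match, so the percent identity is 15/19 × 100 = 78.95%.

78.95%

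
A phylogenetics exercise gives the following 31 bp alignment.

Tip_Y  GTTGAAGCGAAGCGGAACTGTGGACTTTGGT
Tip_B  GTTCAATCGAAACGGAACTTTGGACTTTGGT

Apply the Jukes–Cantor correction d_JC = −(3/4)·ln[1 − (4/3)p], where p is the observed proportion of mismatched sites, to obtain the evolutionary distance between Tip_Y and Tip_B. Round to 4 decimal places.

0.1416

Mismatches occur at site 4 (G/C), site 7 (G/T), site 12 (G/A), site 20 (G/T).
p = 4/31 = 0.129032.
d = −0.75 · ln(1 − (4/3)·0.129032) = −0.75 · ln(0.827957) = −0.75 · (-0.188794) = 0.1416.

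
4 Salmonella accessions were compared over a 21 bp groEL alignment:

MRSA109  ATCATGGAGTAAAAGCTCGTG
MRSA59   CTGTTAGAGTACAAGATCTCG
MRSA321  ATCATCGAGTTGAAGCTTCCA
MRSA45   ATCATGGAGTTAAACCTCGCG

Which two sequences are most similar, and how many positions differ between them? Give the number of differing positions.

Pairwise Hamming distances:
  MRSA109 vs MRSA59: 8
  MRSA109 vs MRSA321: 7
  MRSA109 vs MRSA45: 3
  MRSA59 vs MRSA321: 10
  MRSA59 vs MRSA45: 9
  MRSA321 vs MRSA45: 6
The smallest is 3, between MRSA109 and MRSA45.

3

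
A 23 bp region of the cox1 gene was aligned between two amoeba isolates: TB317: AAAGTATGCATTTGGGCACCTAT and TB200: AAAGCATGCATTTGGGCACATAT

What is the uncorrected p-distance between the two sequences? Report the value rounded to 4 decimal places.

Mismatches occur at site 5 (T→C), site 20 (C→A).
There are 2 differences over 23 sites, so p = 2/23 = 0.0870.

0.0870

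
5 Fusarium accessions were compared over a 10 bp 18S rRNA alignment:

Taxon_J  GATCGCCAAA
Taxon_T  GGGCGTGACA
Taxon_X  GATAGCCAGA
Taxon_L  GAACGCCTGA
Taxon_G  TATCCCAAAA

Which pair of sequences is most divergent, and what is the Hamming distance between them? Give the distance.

Pairwise Hamming distances:
  Taxon_J vs Taxon_T: 5
  Taxon_J vs Taxon_X: 2
  Taxon_J vs Taxon_L: 3
  Taxon_J vs Taxon_G: 3
  Taxon_T vs Taxon_X: 6
  Taxon_T vs Taxon_L: 6
  Taxon_T vs Taxon_G: 7
  Taxon_X vs Taxon_L: 3
  Taxon_X vs Taxon_G: 5
  Taxon_L vs Taxon_G: 6
The largest is 7, between Taxon_T and Taxon_G.

7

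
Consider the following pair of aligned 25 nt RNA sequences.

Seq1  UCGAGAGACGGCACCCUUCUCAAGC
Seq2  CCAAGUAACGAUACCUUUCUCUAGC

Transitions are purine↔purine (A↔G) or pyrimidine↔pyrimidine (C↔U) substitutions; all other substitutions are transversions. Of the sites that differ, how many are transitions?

The sequences differ at positions 1 (U/C, transition), 3 (G/A, transition), 6 (A/U, transversion), 7 (G/A, transition), 11 (G/A, transition), 12 (C/U, transition), 16 (C/U, transition), 22 (A/U, transversion).
Of the 8 differences, 6 transitions and 2 transversions, so the answer is 6.

6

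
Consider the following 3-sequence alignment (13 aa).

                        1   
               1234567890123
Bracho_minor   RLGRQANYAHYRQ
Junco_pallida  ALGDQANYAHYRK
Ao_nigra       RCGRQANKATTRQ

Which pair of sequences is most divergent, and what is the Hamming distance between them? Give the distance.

Pairwise Hamming distances:
  Bracho_minor vs Junco_pallida: 3
  Bracho_minor vs Ao_nigra: 4
  Junco_pallida vs Ao_nigra: 7
The largest is 7, between Junco_pallida and Ao_nigra.

7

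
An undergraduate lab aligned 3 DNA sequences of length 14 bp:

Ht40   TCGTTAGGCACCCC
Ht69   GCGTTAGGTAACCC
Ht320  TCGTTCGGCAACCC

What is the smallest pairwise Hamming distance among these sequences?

Pairwise Hamming distances:
  Ht40 vs Ht69: 3
  Ht40 vs Ht320: 2
  Ht69 vs Ht320: 3
The smallest is 2, between Ht40 and Ht320.

2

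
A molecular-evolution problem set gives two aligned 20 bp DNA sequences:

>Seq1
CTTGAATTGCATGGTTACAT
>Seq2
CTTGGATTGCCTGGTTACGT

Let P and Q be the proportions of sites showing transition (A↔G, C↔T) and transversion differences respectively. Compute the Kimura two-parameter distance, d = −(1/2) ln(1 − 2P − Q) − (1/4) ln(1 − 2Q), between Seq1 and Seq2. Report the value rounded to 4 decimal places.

0.1702

Mismatches occur at site 5 (A→G, transition), site 11 (A→C, transversion), site 19 (A→G, transition).
Of the 3 differences, 2 transitions and 1 transversion over 20 sites: P = 2/20 = 0.100000, Q = 1/20 = 0.050000.
d = −0.5·ln(0.750000) − 0.25·ln(0.900000) = −0.5·(-0.287682) − 0.25·(-0.105361) = 0.1702.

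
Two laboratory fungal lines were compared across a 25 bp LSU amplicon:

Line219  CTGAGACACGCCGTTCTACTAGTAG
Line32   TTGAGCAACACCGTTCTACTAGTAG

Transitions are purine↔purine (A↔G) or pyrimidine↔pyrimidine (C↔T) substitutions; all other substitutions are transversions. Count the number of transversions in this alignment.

Mismatches occur at site 1 (C/T, transition), site 6 (A/C, transversion), site 7 (C/A, transversion), site 10 (G/A, transition).
Of the 4 differences, 2 transitions and 2 transversions, so the answer is 2.

2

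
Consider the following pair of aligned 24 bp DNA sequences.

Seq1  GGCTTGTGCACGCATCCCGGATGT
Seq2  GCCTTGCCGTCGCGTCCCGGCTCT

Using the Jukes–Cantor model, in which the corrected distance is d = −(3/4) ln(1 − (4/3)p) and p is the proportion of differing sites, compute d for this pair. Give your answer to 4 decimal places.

0.4408

Differing sites — 2:G/C; 7:T/C; 8:G/C; 9:C/G; 10:A/T; 14:A/G; 21:A/C; 23:G/C.
p = 8/24 = 0.333333.
d = −0.75 · ln(1 − (4/3)·0.333333) = −0.75 · ln(0.555556) = −0.75 · (-0.587786) = 0.4408.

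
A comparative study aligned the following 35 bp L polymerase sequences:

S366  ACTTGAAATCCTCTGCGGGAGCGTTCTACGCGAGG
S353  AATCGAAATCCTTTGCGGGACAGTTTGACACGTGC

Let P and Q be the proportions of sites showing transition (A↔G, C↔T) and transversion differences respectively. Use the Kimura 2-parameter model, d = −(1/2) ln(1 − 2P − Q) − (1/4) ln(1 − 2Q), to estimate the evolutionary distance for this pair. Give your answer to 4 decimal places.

Mismatches occur at site 2 (C→A, transversion), site 4 (T→C, transition), site 13 (C→T, transition), site 21 (G→C, transversion), site 22 (C→A, transversion), site 26 (C→T, transition), site 27 (T→G, transversion), site 30 (G→A, transition), site 33 (A→T, transversion), site 35 (G→C, transversion).
Of the 10 differences, 4 transitions and 6 transversions over 35 sites: P = 4/35 = 0.114286, Q = 6/35 = 0.171429.
d = −0.5·ln(0.599999) − 0.25·ln(0.657142) = −0.5·(-0.510827) − 0.25·(-0.419855) = 0.3604.

0.3604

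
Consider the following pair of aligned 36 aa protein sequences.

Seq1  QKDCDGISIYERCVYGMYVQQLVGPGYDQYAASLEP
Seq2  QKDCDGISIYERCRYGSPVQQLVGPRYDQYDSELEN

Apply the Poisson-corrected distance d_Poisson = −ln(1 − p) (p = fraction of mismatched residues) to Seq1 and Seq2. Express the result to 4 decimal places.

Differing sites — 14:V/R; 17:M/S; 18:Y/P; 26:G/R; 31:A/D; 32:A/S; 33:S/E; 36:P/N.
p = 8/36 = 0.222222.
d = −ln(1 − 0.222222) = −ln(0.777778) = 0.2513.

0.2513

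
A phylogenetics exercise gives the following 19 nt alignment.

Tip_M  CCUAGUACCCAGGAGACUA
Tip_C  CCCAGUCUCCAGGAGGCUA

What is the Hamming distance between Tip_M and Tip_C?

4

The sequences differ at positions 3 (U/C), 7 (A/C), 8 (C/U), 16 (A/G).
That gives 4 mismatches out of 19 aligned sites, so the Hamming distance is 4.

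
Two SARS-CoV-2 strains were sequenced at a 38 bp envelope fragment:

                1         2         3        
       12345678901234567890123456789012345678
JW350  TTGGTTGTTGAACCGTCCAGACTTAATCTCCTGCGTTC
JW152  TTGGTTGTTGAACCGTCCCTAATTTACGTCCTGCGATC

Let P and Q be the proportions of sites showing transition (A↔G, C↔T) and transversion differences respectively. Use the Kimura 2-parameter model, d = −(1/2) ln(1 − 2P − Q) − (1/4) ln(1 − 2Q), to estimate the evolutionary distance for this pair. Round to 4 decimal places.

Mismatches occur at site 19 (A/C, transversion), site 20 (G/T, transversion), site 22 (C/A, transversion), site 25 (A/T, transversion), site 27 (T/C, transition), site 28 (C/G, transversion), site 36 (T/A, transversion).
Of the 7 differences, 1 transition and 6 transversions over 38 sites: P = 1/38 = 0.026316, Q = 6/38 = 0.157895.
d = −0.5·ln(0.789473) − 0.25·ln(0.684210) = −0.5·(-0.236390) − 0.25·(-0.379490) = 0.2131.

0.2131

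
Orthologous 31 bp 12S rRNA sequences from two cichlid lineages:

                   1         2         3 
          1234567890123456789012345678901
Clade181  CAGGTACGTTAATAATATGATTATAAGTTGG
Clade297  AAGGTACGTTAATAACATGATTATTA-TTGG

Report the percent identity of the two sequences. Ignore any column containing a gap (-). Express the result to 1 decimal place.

90.0%

Excluding the 1 gap column leaves 30 comparable sites.
The sequences differ at positions 1 (C/A), 16 (T/C), 25 (A/T).
27 of the 30 comparable sites match, so the percent identity is 27/30 × 100 = 90.0%.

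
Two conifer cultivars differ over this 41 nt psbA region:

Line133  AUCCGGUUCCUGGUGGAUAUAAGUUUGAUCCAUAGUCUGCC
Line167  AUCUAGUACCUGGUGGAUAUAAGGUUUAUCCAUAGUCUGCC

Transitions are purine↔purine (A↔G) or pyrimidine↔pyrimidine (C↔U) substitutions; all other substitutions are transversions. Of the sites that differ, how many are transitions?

Mismatches occur at site 4 (C↔U, transition), site 5 (G↔A, transition), site 8 (U↔A, transversion), site 24 (U↔G, transversion), site 27 (G↔U, transversion).
Of the 5 differences, 2 transitions and 3 transversions, so the answer is 2.

2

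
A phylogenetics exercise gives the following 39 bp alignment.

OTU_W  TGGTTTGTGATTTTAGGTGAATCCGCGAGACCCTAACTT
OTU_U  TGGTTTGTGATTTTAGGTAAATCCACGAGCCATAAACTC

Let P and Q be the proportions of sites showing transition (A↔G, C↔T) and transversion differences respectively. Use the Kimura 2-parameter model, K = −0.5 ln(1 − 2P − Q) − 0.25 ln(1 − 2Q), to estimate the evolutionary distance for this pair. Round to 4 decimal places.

0.2074

The sequences differ at positions 19 (G/A, transition), 25 (G/A, transition), 30 (A/C, transversion), 32 (C/A, transversion), 33 (C/T, transition), 34 (T/A, transversion), 39 (T/C, transition).
Of the 7 differences, 4 transitions and 3 transversions over 39 sites: P = 4/39 = 0.102564, Q = 3/39 = 0.076923.
d = −0.5·ln(0.717949) − 0.25·ln(0.846154) = −0.5·(-0.331357) − 0.25·(-0.167054) = 0.2074.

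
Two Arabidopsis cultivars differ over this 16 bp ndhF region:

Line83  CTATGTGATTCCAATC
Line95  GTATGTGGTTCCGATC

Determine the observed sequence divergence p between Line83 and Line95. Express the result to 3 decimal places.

The sequences differ at positions 1 (C/G), 8 (A/G), 13 (A/G).
There are 3 differences over 16 sites, so p = 3/16 = 0.188.

0.188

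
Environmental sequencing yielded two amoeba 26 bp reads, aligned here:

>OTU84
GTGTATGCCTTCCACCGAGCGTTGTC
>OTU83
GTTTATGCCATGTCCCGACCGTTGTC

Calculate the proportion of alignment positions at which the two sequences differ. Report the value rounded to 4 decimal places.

The sequences differ at positions 3 (G/T), 10 (T/A), 12 (C/G), 13 (C/T), 14 (A/C), 19 (G/C).
There are 6 differences over 26 sites, so p = 6/26 = 0.2308.

0.2308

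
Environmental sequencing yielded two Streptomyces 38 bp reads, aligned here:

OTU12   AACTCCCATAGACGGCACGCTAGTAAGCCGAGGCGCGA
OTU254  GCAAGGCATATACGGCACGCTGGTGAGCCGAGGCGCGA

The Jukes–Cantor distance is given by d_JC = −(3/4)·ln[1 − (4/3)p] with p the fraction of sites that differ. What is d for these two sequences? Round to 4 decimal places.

Mismatches occur at site 1 (A↔G), site 2 (A↔C), site 3 (C↔A), site 4 (T↔A), site 5 (C↔G), site 6 (C↔G), site 11 (G↔T), site 22 (A↔G), site 25 (A↔G).
p = 9/38 = 0.236842.
d = −0.75 · ln(1 − (4/3)·0.236842) = −0.75 · ln(0.684211) = −0.75 · (-0.379489) = 0.2846.

0.2846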